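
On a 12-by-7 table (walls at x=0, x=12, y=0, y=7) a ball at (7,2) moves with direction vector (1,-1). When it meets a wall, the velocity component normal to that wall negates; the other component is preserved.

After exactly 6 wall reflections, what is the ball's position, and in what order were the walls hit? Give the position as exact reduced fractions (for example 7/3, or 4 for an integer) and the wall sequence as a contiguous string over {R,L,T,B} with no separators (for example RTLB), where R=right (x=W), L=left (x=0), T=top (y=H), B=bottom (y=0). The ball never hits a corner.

Final position: (6,7)
Wall sequence: BRTBLT

1. t=2 → B at (9,0); v=(1,1)
2. t=3 → R at (12,3); v=(-1,1)
3. t=4 → T at (8,7); v=(-1,-1)
4. t=7 → B at (1,0); v=(-1,1)
5. t=1 → L at (0,1); v=(1,1)
6. t=6 → T at (6,7); v=(1,-1)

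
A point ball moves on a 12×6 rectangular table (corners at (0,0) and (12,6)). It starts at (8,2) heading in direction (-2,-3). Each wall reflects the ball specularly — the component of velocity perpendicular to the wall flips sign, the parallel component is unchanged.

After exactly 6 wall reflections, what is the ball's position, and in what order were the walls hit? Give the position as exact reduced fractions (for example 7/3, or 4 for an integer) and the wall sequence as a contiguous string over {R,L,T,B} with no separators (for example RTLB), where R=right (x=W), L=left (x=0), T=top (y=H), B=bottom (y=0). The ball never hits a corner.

1. t=2/3 → B at (20/3,0); v=(-2,3)
2. t=2 → T at (8/3,6); v=(-2,-3)
3. t=4/3 → L at (0,2); v=(2,-3)
4. t=2/3 → B at (4/3,0); v=(2,3)
5. t=2 → T at (16/3,6); v=(2,-3)
6. t=2 → B at (28/3,0); v=(2,3)

Final position: (28/3,0)
Wall sequence: BTLBTB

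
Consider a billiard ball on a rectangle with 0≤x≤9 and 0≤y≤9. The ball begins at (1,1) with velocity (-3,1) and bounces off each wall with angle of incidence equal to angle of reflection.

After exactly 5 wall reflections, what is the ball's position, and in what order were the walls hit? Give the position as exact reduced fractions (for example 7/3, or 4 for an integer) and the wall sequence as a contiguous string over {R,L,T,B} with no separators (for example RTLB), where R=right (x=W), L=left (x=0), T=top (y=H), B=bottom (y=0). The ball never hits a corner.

1. t=1/3 → L at (0,4/3); v=(3,1)
2. t=3 → R at (9,13/3); v=(-3,1)
3. t=3 → L at (0,22/3); v=(3,1)
4. t=5/3 → T at (5,9); v=(3,-1)
5. t=4/3 → R at (9,23/3); v=(-3,-1)

Final position: (9,23/3)
Wall sequence: LRLTR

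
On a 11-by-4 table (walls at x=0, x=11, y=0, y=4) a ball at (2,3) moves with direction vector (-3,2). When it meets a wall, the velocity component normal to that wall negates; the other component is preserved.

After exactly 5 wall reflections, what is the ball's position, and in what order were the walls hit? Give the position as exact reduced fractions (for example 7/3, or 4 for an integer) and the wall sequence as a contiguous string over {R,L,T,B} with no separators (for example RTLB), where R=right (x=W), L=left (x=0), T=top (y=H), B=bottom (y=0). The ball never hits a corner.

Final position: (21/2,4)
Wall sequence: TLBRT

1. t=1/2 → T at (1/2,4); v=(-3,-2)
2. t=1/6 → L at (0,11/3); v=(3,-2)
3. t=11/6 → B at (11/2,0); v=(3,2)
4. t=11/6 → R at (11,11/3); v=(-3,2)
5. t=1/6 → T at (21/2,4); v=(-3,-2)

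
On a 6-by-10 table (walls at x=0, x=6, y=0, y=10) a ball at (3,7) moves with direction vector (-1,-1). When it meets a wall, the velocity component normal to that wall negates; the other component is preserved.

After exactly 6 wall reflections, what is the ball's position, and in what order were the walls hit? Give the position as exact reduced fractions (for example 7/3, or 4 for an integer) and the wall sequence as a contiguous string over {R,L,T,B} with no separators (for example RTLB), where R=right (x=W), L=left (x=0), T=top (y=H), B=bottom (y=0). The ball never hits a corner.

1. t=3 → L at (0,4); v=(1,-1)
2. t=4 → B at (4,0); v=(1,1)
3. t=2 → R at (6,2); v=(-1,1)
4. t=6 → L at (0,8); v=(1,1)
5. t=2 → T at (2,10); v=(1,-1)
6. t=4 → R at (6,6); v=(-1,-1)

Final position: (6,6)
Wall sequence: LBRLTR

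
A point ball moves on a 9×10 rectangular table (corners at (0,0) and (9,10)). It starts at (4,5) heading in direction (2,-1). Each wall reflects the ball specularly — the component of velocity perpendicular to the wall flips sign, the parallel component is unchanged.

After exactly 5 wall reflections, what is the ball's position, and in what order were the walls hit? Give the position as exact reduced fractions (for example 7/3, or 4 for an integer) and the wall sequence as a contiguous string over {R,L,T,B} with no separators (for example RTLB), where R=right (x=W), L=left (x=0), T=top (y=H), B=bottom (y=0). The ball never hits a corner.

Final position: (2,10)
Wall sequence: RBLRT

1. t=5/2 → R at (9,5/2); v=(-2,-1)
2. t=5/2 → B at (4,0); v=(-2,1)
3. t=2 → L at (0,2); v=(2,1)
4. t=9/2 → R at (9,13/2); v=(-2,1)
5. t=7/2 → T at (2,10); v=(-2,-1)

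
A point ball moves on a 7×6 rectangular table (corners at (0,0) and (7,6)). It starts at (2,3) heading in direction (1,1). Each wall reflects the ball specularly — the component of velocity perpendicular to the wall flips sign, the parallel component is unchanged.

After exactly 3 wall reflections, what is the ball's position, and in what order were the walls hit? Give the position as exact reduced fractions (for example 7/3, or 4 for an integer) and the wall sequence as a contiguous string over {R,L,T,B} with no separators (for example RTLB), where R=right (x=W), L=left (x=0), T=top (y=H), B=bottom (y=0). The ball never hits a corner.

Final position: (3,0)
Wall sequence: TRB

1. t=3 → T at (5,6); v=(1,-1)
2. t=2 → R at (7,4); v=(-1,-1)
3. t=4 → B at (3,0); v=(-1,1)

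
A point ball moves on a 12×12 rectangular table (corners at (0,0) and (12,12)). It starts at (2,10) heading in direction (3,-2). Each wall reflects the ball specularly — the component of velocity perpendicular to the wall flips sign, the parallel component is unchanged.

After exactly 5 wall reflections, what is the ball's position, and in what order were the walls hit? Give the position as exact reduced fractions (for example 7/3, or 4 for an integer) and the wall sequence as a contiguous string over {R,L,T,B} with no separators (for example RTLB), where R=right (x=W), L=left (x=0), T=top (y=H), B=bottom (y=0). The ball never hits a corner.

1. t=10/3 → R at (12,10/3); v=(-3,-2)
2. t=5/3 → B at (7,0); v=(-3,2)
3. t=7/3 → L at (0,14/3); v=(3,2)
4. t=11/3 → T at (11,12); v=(3,-2)
5. t=1/3 → R at (12,34/3); v=(-3,-2)

Final position: (12,34/3)
Wall sequence: RBLTR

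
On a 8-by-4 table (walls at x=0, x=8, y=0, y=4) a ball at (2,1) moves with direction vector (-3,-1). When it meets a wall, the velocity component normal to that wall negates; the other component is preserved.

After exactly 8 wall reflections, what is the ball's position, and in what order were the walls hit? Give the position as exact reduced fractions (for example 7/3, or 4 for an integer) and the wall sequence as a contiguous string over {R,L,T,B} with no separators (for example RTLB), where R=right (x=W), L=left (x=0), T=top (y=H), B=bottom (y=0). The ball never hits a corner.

Final position: (0,7/3)
Wall sequence: LBRTLRBL

1. t=2/3 → L at (0,1/3); v=(3,-1)
2. t=1/3 → B at (1,0); v=(3,1)
3. t=7/3 → R at (8,7/3); v=(-3,1)
4. t=5/3 → T at (3,4); v=(-3,-1)
5. t=1 → L at (0,3); v=(3,-1)
6. t=8/3 → R at (8,1/3); v=(-3,-1)
7. t=1/3 → B at (7,0); v=(-3,1)
8. t=7/3 → L at (0,7/3); v=(3,1)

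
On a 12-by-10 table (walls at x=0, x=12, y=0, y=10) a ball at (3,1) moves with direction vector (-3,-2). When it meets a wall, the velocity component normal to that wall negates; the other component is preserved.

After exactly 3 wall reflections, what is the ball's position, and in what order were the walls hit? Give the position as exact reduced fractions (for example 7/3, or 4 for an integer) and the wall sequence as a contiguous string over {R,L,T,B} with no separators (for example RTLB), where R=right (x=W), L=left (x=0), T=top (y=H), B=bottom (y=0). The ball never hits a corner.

Final position: (12,9)
Wall sequence: BLR

1. t=1/2 → B at (3/2,0); v=(-3,2)
2. t=1/2 → L at (0,1); v=(3,2)
3. t=4 → R at (12,9); v=(-3,2)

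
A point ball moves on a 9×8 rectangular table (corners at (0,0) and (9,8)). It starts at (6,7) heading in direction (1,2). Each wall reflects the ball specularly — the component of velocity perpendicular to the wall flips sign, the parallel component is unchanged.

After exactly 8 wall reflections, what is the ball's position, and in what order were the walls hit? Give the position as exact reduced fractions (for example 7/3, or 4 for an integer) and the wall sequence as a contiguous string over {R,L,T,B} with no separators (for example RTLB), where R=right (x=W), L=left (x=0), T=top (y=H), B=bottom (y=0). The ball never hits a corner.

Final position: (17/2,0)
Wall sequence: TRBTLBTB

1. t=1/2 → T at (13/2,8); v=(1,-2)
2. t=5/2 → R at (9,3); v=(-1,-2)
3. t=3/2 → B at (15/2,0); v=(-1,2)
4. t=4 → T at (7/2,8); v=(-1,-2)
5. t=7/2 → L at (0,1); v=(1,-2)
6. t=1/2 → B at (1/2,0); v=(1,2)
7. t=4 → T at (9/2,8); v=(1,-2)
8. t=4 → B at (17/2,0); v=(1,2)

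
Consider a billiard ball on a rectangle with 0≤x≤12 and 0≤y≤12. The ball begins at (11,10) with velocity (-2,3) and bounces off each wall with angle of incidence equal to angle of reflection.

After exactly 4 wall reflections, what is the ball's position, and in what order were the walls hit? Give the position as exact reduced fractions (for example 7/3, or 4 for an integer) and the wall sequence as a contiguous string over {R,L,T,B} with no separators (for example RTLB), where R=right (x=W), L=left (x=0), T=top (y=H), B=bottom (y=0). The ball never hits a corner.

1. t=2/3 → T at (29/3,12); v=(-2,-3)
2. t=4 → B at (5/3,0); v=(-2,3)
3. t=5/6 → L at (0,5/2); v=(2,3)
4. t=19/6 → T at (19/3,12); v=(2,-3)

Final position: (19/3,12)
Wall sequence: TBLT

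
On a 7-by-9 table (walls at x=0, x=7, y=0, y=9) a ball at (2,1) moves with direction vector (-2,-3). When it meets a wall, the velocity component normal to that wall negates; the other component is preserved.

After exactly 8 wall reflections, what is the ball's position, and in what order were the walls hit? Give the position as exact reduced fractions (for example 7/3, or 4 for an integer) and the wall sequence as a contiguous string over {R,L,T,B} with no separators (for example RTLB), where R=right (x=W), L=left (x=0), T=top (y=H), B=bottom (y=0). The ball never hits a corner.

Final position: (7,5/2)
Wall sequence: BLTRBLTR

1. t=1/3 → B at (4/3,0); v=(-2,3)
2. t=2/3 → L at (0,2); v=(2,3)
3. t=7/3 → T at (14/3,9); v=(2,-3)
4. t=7/6 → R at (7,11/2); v=(-2,-3)
5. t=11/6 → B at (10/3,0); v=(-2,3)
6. t=5/3 → L at (0,5); v=(2,3)
7. t=4/3 → T at (8/3,9); v=(2,-3)
8. t=13/6 → R at (7,5/2); v=(-2,-3)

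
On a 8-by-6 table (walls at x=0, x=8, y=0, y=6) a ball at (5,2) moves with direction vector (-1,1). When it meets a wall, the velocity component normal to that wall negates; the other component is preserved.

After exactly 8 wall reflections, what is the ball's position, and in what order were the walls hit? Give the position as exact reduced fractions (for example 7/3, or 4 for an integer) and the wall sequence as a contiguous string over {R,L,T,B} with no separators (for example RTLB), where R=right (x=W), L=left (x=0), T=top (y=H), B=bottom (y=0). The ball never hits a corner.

Final position: (7,6)
Wall sequence: TLBRTLBT

1. t=4 → T at (1,6); v=(-1,-1)
2. t=1 → L at (0,5); v=(1,-1)
3. t=5 → B at (5,0); v=(1,1)
4. t=3 → R at (8,3); v=(-1,1)
5. t=3 → T at (5,6); v=(-1,-1)
6. t=5 → L at (0,1); v=(1,-1)
7. t=1 → B at (1,0); v=(1,1)
8. t=6 → T at (7,6); v=(1,-1)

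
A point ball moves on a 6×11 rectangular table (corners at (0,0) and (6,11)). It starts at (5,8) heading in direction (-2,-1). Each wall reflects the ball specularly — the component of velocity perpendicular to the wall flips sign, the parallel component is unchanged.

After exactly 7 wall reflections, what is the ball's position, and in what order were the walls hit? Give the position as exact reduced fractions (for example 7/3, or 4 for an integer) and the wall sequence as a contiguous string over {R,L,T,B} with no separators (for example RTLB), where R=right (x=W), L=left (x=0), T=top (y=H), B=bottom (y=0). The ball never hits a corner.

1. t=5/2 → L at (0,11/2); v=(2,-1)
2. t=3 → R at (6,5/2); v=(-2,-1)
3. t=5/2 → B at (1,0); v=(-2,1)
4. t=1/2 → L at (0,1/2); v=(2,1)
5. t=3 → R at (6,7/2); v=(-2,1)
6. t=3 → L at (0,13/2); v=(2,1)
7. t=3 → R at (6,19/2); v=(-2,1)

Final position: (6,19/2)
Wall sequence: LRBLRLR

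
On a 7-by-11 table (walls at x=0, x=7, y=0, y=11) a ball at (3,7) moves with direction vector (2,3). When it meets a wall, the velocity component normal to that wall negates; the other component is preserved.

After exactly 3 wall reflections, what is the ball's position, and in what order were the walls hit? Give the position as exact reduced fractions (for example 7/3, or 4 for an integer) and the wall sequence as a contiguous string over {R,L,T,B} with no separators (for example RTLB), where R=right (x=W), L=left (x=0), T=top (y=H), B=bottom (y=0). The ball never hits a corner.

1. t=4/3 → T at (17/3,11); v=(2,-3)
2. t=2/3 → R at (7,9); v=(-2,-3)
3. t=3 → B at (1,0); v=(-2,3)

Final position: (1,0)
Wall sequence: TRB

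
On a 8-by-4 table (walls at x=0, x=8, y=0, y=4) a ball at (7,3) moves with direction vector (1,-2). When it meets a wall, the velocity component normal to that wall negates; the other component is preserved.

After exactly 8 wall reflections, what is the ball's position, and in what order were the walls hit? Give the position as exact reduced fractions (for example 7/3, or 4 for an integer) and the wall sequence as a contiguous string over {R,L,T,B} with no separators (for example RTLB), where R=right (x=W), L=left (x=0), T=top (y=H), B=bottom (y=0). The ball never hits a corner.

1. t=1 → R at (8,1); v=(-1,-2)
2. t=1/2 → B at (15/2,0); v=(-1,2)
3. t=2 → T at (11/2,4); v=(-1,-2)
4. t=2 → B at (7/2,0); v=(-1,2)
5. t=2 → T at (3/2,4); v=(-1,-2)
6. t=3/2 → L at (0,1); v=(1,-2)
7. t=1/2 → B at (1/2,0); v=(1,2)
8. t=2 → T at (5/2,4); v=(1,-2)

Final position: (5/2,4)
Wall sequence: RBTBTLBT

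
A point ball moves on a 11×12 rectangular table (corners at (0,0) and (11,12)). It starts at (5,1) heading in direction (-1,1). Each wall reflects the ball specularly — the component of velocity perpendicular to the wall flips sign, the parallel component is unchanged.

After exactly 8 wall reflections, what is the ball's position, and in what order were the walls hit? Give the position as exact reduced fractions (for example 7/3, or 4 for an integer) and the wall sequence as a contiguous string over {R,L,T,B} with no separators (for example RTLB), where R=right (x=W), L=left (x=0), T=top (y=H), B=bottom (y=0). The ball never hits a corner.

Final position: (2,0)
Wall sequence: LTRBLTRB

1. t=5 → L at (0,6); v=(1,1)
2. t=6 → T at (6,12); v=(1,-1)
3. t=5 → R at (11,7); v=(-1,-1)
4. t=7 → B at (4,0); v=(-1,1)
5. t=4 → L at (0,4); v=(1,1)
6. t=8 → T at (8,12); v=(1,-1)
7. t=3 → R at (11,9); v=(-1,-1)
8. t=9 → B at (2,0); v=(-1,1)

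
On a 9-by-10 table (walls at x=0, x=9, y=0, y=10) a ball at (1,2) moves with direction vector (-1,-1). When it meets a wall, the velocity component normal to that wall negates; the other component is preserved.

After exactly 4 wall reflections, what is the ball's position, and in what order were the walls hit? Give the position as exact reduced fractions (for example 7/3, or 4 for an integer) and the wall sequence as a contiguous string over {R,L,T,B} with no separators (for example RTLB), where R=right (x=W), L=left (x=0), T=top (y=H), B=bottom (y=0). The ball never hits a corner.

Final position: (7,10)
Wall sequence: LBRT

1. t=1 → L at (0,1); v=(1,-1)
2. t=1 → B at (1,0); v=(1,1)
3. t=8 → R at (9,8); v=(-1,1)
4. t=2 → T at (7,10); v=(-1,-1)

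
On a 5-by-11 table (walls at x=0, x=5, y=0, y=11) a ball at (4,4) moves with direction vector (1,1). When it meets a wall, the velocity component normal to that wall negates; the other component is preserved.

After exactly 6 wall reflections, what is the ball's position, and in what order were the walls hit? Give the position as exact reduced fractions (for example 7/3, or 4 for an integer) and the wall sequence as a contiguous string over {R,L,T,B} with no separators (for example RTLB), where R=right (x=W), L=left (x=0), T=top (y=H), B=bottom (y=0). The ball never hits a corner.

Final position: (2,0)
Wall sequence: RLTRLB

1. t=1 → R at (5,5); v=(-1,1)
2. t=5 → L at (0,10); v=(1,1)
3. t=1 → T at (1,11); v=(1,-1)
4. t=4 → R at (5,7); v=(-1,-1)
5. t=5 → L at (0,2); v=(1,-1)
6. t=2 → B at (2,0); v=(1,1)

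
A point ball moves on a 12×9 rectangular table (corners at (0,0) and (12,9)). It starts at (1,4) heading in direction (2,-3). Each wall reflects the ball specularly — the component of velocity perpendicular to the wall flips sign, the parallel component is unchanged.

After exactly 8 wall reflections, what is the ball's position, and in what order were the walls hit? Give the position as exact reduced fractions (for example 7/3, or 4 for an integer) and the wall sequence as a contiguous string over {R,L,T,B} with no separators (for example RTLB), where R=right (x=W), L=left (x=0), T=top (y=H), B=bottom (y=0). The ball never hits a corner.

1. t=4/3 → B at (11/3,0); v=(2,3)
2. t=3 → T at (29/3,9); v=(2,-3)
3. t=7/6 → R at (12,11/2); v=(-2,-3)
4. t=11/6 → B at (25/3,0); v=(-2,3)
5. t=3 → T at (7/3,9); v=(-2,-3)
6. t=7/6 → L at (0,11/2); v=(2,-3)
7. t=11/6 → B at (11/3,0); v=(2,3)
8. t=3 → T at (29/3,9); v=(2,-3)

Final position: (29/3,9)
Wall sequence: BTRBTLBT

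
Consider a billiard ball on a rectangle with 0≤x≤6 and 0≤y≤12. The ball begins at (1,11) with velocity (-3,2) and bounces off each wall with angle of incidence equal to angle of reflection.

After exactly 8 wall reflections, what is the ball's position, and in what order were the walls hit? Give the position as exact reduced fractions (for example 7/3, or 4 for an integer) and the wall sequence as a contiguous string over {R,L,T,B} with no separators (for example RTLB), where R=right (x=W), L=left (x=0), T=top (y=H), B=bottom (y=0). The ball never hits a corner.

1. t=1/3 → L at (0,35/3); v=(3,2)
2. t=1/6 → T at (1/2,12); v=(3,-2)
3. t=11/6 → R at (6,25/3); v=(-3,-2)
4. t=2 → L at (0,13/3); v=(3,-2)
5. t=2 → R at (6,1/3); v=(-3,-2)
6. t=1/6 → B at (11/2,0); v=(-3,2)
7. t=11/6 → L at (0,11/3); v=(3,2)
8. t=2 → R at (6,23/3); v=(-3,2)

Final position: (6,23/3)
Wall sequence: LTRLRBLR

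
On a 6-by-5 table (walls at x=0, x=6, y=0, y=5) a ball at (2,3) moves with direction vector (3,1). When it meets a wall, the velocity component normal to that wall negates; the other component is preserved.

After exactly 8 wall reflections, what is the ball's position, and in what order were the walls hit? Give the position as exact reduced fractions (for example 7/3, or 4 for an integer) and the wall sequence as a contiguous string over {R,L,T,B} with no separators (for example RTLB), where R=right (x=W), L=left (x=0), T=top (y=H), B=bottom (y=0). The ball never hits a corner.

1. t=4/3 → R at (6,13/3); v=(-3,1)
2. t=2/3 → T at (4,5); v=(-3,-1)
3. t=4/3 → L at (0,11/3); v=(3,-1)
4. t=2 → R at (6,5/3); v=(-3,-1)
5. t=5/3 → B at (1,0); v=(-3,1)
6. t=1/3 → L at (0,1/3); v=(3,1)
7. t=2 → R at (6,7/3); v=(-3,1)
8. t=2 → L at (0,13/3); v=(3,1)

Final position: (0,13/3)
Wall sequence: RTLRBLRL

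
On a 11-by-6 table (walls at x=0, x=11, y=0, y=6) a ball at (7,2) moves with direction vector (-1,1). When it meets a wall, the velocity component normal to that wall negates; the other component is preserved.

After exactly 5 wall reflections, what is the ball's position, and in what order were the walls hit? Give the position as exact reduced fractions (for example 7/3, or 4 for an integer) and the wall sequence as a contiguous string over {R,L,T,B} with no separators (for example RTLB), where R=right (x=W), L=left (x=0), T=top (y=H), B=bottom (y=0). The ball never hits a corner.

Final position: (11,4)
Wall sequence: TLBTR

1. t=4 → T at (3,6); v=(-1,-1)
2. t=3 → L at (0,3); v=(1,-1)
3. t=3 → B at (3,0); v=(1,1)
4. t=6 → T at (9,6); v=(1,-1)
5. t=2 → R at (11,4); v=(-1,-1)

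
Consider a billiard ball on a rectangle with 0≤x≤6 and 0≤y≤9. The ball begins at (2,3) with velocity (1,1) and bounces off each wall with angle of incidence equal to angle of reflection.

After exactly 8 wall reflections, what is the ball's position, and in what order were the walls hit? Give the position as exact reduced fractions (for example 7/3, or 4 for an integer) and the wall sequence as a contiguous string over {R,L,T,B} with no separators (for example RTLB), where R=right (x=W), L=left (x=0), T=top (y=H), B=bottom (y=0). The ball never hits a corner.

1. t=4 → R at (6,7); v=(-1,1)
2. t=2 → T at (4,9); v=(-1,-1)
3. t=4 → L at (0,5); v=(1,-1)
4. t=5 → B at (5,0); v=(1,1)
5. t=1 → R at (6,1); v=(-1,1)
6. t=6 → L at (0,7); v=(1,1)
7. t=2 → T at (2,9); v=(1,-1)
8. t=4 → R at (6,5); v=(-1,-1)

Final position: (6,5)
Wall sequence: RTLBRLTR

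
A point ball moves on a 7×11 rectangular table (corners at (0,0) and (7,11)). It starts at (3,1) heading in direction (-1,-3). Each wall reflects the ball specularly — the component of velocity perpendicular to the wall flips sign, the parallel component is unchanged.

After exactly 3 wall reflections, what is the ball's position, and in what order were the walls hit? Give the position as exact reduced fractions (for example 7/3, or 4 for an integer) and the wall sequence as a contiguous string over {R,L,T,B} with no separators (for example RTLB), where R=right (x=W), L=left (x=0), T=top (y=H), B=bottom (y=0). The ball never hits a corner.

1. t=1/3 → B at (8/3,0); v=(-1,3)
2. t=8/3 → L at (0,8); v=(1,3)
3. t=1 → T at (1,11); v=(1,-3)

Final position: (1,11)
Wall sequence: BLT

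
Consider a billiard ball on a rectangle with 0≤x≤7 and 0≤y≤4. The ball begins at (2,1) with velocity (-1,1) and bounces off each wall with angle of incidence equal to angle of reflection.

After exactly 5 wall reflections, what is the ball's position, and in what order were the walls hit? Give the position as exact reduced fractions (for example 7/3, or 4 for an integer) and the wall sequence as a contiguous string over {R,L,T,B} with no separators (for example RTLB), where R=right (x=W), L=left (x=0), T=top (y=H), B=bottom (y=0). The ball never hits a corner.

1. t=2 → L at (0,3); v=(1,1)
2. t=1 → T at (1,4); v=(1,-1)
3. t=4 → B at (5,0); v=(1,1)
4. t=2 → R at (7,2); v=(-1,1)
5. t=2 → T at (5,4); v=(-1,-1)

Final position: (5,4)
Wall sequence: LTBRT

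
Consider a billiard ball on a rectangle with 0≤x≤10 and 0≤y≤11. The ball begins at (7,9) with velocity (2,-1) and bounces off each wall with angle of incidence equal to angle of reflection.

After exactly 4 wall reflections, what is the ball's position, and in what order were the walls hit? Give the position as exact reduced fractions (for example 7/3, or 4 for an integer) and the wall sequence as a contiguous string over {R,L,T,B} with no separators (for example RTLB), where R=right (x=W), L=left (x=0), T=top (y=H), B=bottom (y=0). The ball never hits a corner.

1. t=3/2 → R at (10,15/2); v=(-2,-1)
2. t=5 → L at (0,5/2); v=(2,-1)
3. t=5/2 → B at (5,0); v=(2,1)
4. t=5/2 → R at (10,5/2); v=(-2,1)

Final position: (10,5/2)
Wall sequence: RLBR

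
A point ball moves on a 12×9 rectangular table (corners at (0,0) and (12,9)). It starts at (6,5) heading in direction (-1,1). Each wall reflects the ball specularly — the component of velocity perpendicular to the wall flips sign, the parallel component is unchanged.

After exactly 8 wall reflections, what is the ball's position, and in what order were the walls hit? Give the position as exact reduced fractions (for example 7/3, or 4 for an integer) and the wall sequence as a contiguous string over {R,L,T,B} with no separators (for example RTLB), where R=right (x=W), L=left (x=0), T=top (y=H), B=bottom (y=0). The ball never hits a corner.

Final position: (10,9)
Wall sequence: TLBRTLBT

1. t=4 → T at (2,9); v=(-1,-1)
2. t=2 → L at (0,7); v=(1,-1)
3. t=7 → B at (7,0); v=(1,1)
4. t=5 → R at (12,5); v=(-1,1)
5. t=4 → T at (8,9); v=(-1,-1)
6. t=8 → L at (0,1); v=(1,-1)
7. t=1 → B at (1,0); v=(1,1)
8. t=9 → T at (10,9); v=(1,-1)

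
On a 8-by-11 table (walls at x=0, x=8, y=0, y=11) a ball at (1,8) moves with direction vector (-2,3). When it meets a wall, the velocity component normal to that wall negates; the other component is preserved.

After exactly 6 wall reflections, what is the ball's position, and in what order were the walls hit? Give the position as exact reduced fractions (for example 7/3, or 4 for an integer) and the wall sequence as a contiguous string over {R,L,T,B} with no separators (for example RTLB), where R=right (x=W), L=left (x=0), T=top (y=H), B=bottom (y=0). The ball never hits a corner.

1. t=1/2 → L at (0,19/2); v=(2,3)
2. t=1/2 → T at (1,11); v=(2,-3)
3. t=7/2 → R at (8,1/2); v=(-2,-3)
4. t=1/6 → B at (23/3,0); v=(-2,3)
5. t=11/3 → T at (1/3,11); v=(-2,-3)
6. t=1/6 → L at (0,21/2); v=(2,-3)

Final position: (0,21/2)
Wall sequence: LTRBTL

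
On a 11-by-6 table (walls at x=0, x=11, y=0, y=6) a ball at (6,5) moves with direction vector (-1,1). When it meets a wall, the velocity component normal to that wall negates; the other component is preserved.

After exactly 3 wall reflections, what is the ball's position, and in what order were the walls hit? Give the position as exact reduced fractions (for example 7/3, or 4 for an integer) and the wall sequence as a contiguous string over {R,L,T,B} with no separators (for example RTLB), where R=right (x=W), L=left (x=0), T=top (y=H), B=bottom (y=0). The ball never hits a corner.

Final position: (1,0)
Wall sequence: TLB

1. t=1 → T at (5,6); v=(-1,-1)
2. t=5 → L at (0,1); v=(1,-1)
3. t=1 → B at (1,0); v=(1,1)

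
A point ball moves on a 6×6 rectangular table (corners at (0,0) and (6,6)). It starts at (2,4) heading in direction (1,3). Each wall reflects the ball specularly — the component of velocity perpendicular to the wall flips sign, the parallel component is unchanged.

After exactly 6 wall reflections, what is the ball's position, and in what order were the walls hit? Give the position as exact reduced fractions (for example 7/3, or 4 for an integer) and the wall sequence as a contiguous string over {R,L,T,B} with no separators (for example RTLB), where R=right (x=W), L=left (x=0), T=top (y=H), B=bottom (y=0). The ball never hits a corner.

Final position: (4/3,6)
Wall sequence: TBRTBT

1. t=2/3 → T at (8/3,6); v=(1,-3)
2. t=2 → B at (14/3,0); v=(1,3)
3. t=4/3 → R at (6,4); v=(-1,3)
4. t=2/3 → T at (16/3,6); v=(-1,-3)
5. t=2 → B at (10/3,0); v=(-1,3)
6. t=2 → T at (4/3,6); v=(-1,-3)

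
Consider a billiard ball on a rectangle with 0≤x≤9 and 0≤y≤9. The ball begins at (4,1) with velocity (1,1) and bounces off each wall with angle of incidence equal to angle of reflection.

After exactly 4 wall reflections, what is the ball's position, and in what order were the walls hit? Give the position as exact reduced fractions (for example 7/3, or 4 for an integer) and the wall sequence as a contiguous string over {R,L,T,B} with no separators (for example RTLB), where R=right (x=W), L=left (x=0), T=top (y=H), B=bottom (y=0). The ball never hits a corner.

1. t=5 → R at (9,6); v=(-1,1)
2. t=3 → T at (6,9); v=(-1,-1)
3. t=6 → L at (0,3); v=(1,-1)
4. t=3 → B at (3,0); v=(1,1)

Final position: (3,0)
Wall sequence: RTLB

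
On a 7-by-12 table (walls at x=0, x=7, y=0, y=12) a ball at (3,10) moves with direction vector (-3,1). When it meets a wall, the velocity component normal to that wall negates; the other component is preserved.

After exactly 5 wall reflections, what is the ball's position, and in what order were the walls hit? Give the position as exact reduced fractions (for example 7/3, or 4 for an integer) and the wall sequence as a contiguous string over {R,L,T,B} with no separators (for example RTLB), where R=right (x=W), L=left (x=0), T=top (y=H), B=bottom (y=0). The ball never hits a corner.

1. t=1 → L at (0,11); v=(3,1)
2. t=1 → T at (3,12); v=(3,-1)
3. t=4/3 → R at (7,32/3); v=(-3,-1)
4. t=7/3 → L at (0,25/3); v=(3,-1)
5. t=7/3 → R at (7,6); v=(-3,-1)

Final position: (7,6)
Wall sequence: LTRLR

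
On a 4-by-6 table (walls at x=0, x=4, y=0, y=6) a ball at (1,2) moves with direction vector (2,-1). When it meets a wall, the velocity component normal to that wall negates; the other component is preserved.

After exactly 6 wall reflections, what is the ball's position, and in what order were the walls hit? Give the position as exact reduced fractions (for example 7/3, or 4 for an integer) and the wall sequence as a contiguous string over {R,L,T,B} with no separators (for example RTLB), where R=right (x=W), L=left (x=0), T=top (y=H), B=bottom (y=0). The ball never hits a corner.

Final position: (1,6)
Wall sequence: RBLRLT

1. t=3/2 → R at (4,1/2); v=(-2,-1)
2. t=1/2 → B at (3,0); v=(-2,1)
3. t=3/2 → L at (0,3/2); v=(2,1)
4. t=2 → R at (4,7/2); v=(-2,1)
5. t=2 → L at (0,11/2); v=(2,1)
6. t=1/2 → T at (1,6); v=(2,-1)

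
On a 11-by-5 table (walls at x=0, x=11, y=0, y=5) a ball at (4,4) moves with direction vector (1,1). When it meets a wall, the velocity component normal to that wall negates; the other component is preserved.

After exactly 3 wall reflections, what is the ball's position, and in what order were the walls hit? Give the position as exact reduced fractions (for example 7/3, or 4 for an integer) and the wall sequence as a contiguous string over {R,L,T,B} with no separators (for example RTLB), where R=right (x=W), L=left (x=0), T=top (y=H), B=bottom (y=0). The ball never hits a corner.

Final position: (11,1)
Wall sequence: TBR

1. t=1 → T at (5,5); v=(1,-1)
2. t=5 → B at (10,0); v=(1,1)
3. t=1 → R at (11,1); v=(-1,1)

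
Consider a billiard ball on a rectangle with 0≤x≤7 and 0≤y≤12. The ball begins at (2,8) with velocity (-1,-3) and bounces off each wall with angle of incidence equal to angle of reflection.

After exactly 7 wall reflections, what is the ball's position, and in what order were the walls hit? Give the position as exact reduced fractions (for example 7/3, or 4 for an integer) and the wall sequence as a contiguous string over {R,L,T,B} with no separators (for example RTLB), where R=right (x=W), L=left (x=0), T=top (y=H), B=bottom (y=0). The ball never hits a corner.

Final position: (0,8)
Wall sequence: LBTRBTL

1. t=2 → L at (0,2); v=(1,-3)
2. t=2/3 → B at (2/3,0); v=(1,3)
3. t=4 → T at (14/3,12); v=(1,-3)
4. t=7/3 → R at (7,5); v=(-1,-3)
5. t=5/3 → B at (16/3,0); v=(-1,3)
6. t=4 → T at (4/3,12); v=(-1,-3)
7. t=4/3 → L at (0,8); v=(1,-3)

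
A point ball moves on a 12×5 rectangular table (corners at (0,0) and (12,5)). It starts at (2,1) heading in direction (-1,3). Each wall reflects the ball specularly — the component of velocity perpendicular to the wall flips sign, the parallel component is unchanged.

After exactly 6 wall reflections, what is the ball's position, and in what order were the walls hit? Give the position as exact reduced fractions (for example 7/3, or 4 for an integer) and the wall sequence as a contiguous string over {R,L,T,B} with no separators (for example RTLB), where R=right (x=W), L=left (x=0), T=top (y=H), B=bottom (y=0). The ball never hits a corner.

Final position: (6,5)
Wall sequence: TLBTBT

1. t=4/3 → T at (2/3,5); v=(-1,-3)
2. t=2/3 → L at (0,3); v=(1,-3)
3. t=1 → B at (1,0); v=(1,3)
4. t=5/3 → T at (8/3,5); v=(1,-3)
5. t=5/3 → B at (13/3,0); v=(1,3)
6. t=5/3 → T at (6,5); v=(1,-3)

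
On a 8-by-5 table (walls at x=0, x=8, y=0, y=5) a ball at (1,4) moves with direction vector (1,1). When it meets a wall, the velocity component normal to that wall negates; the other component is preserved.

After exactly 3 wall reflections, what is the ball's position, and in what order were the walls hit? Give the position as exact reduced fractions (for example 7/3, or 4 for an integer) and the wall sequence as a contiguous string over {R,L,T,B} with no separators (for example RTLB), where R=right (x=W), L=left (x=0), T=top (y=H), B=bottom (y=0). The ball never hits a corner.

1. t=1 → T at (2,5); v=(1,-1)
2. t=5 → B at (7,0); v=(1,1)
3. t=1 → R at (8,1); v=(-1,1)

Final position: (8,1)
Wall sequence: TBR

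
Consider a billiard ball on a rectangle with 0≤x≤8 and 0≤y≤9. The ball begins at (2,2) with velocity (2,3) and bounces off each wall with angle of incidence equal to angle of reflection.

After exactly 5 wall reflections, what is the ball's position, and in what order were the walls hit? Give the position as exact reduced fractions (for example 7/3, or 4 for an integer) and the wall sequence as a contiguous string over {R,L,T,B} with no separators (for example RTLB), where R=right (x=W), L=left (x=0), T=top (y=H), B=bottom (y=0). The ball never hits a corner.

1. t=7/3 → T at (20/3,9); v=(2,-3)
2. t=2/3 → R at (8,7); v=(-2,-3)
3. t=7/3 → B at (10/3,0); v=(-2,3)
4. t=5/3 → L at (0,5); v=(2,3)
5. t=4/3 → T at (8/3,9); v=(2,-3)

Final position: (8/3,9)
Wall sequence: TRBLT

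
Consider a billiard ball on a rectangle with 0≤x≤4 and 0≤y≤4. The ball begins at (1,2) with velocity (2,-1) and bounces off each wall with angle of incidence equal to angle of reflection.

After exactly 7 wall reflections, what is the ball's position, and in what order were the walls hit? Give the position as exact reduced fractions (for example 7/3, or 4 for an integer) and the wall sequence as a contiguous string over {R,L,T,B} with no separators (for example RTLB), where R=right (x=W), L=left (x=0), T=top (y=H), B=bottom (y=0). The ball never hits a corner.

Final position: (4,1/2)
Wall sequence: RBLRTLR

1. t=3/2 → R at (4,1/2); v=(-2,-1)
2. t=1/2 → B at (3,0); v=(-2,1)
3. t=3/2 → L at (0,3/2); v=(2,1)
4. t=2 → R at (4,7/2); v=(-2,1)
5. t=1/2 → T at (3,4); v=(-2,-1)
6. t=3/2 → L at (0,5/2); v=(2,-1)
7. t=2 → R at (4,1/2); v=(-2,-1)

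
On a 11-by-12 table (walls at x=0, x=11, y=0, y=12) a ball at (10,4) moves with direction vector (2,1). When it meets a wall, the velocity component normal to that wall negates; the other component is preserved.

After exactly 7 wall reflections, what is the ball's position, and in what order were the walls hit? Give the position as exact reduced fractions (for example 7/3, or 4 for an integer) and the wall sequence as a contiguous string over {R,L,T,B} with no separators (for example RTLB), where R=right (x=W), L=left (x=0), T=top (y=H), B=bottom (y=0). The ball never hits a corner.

Final position: (11,5/2)
Wall sequence: RLTRLBR

1. t=1/2 → R at (11,9/2); v=(-2,1)
2. t=11/2 → L at (0,10); v=(2,1)
3. t=2 → T at (4,12); v=(2,-1)
4. t=7/2 → R at (11,17/2); v=(-2,-1)
5. t=11/2 → L at (0,3); v=(2,-1)
6. t=3 → B at (6,0); v=(2,1)
7. t=5/2 → R at (11,5/2); v=(-2,1)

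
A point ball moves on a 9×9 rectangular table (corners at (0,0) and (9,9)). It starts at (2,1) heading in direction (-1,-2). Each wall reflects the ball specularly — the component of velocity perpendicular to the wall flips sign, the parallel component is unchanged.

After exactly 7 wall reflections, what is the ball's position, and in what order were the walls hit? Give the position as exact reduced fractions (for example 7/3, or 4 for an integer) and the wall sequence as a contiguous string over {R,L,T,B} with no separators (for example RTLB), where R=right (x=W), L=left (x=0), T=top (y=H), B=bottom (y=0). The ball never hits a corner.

Final position: (3/2,0)
Wall sequence: BLTBRTB

1. t=1/2 → B at (3/2,0); v=(-1,2)
2. t=3/2 → L at (0,3); v=(1,2)
3. t=3 → T at (3,9); v=(1,-2)
4. t=9/2 → B at (15/2,0); v=(1,2)
5. t=3/2 → R at (9,3); v=(-1,2)
6. t=3 → T at (6,9); v=(-1,-2)
7. t=9/2 → B at (3/2,0); v=(-1,2)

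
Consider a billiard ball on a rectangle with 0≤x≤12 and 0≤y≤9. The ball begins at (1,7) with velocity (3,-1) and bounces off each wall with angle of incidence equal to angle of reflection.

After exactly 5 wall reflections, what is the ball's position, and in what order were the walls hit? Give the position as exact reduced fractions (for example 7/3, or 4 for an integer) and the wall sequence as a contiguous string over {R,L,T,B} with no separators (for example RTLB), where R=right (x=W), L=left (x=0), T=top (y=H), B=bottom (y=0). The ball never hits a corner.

Final position: (0,26/3)
Wall sequence: RBLRL

1. t=11/3 → R at (12,10/3); v=(-3,-1)
2. t=10/3 → B at (2,0); v=(-3,1)
3. t=2/3 → L at (0,2/3); v=(3,1)
4. t=4 → R at (12,14/3); v=(-3,1)
5. t=4 → L at (0,26/3); v=(3,1)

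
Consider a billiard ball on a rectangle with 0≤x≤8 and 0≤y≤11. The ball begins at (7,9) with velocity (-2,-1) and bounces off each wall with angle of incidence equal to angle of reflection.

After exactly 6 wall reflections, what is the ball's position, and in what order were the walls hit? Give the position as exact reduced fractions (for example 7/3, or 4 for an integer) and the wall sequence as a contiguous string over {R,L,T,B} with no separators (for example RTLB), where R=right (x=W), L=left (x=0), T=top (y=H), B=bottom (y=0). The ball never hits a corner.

1. t=7/2 → L at (0,11/2); v=(2,-1)
2. t=4 → R at (8,3/2); v=(-2,-1)
3. t=3/2 → B at (5,0); v=(-2,1)
4. t=5/2 → L at (0,5/2); v=(2,1)
5. t=4 → R at (8,13/2); v=(-2,1)
6. t=4 → L at (0,21/2); v=(2,1)

Final position: (0,21/2)
Wall sequence: LRBLRL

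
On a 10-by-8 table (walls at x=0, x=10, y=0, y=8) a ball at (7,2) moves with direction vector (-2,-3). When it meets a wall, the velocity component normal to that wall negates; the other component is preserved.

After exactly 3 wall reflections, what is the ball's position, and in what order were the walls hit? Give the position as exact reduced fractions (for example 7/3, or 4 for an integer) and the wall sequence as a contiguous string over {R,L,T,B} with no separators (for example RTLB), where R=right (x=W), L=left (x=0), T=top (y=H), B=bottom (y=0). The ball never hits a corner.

Final position: (0,15/2)
Wall sequence: BTL

1. t=2/3 → B at (17/3,0); v=(-2,3)
2. t=8/3 → T at (1/3,8); v=(-2,-3)
3. t=1/6 → L at (0,15/2); v=(2,-3)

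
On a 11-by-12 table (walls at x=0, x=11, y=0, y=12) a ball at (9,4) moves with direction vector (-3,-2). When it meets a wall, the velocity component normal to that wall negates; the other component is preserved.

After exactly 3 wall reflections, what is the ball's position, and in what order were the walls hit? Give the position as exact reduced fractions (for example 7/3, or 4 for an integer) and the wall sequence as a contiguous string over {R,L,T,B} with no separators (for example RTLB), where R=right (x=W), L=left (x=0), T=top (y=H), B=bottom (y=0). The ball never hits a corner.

Final position: (11,28/3)
Wall sequence: BLR

1. t=2 → B at (3,0); v=(-3,2)
2. t=1 → L at (0,2); v=(3,2)
3. t=11/3 → R at (11,28/3); v=(-3,2)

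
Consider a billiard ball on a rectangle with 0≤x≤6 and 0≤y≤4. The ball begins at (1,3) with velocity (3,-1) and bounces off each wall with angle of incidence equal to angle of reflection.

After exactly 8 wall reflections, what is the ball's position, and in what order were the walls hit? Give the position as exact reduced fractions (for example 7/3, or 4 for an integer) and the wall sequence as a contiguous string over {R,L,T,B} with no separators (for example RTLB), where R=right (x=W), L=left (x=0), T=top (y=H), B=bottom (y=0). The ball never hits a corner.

1. t=5/3 → R at (6,4/3); v=(-3,-1)
2. t=4/3 → B at (2,0); v=(-3,1)
3. t=2/3 → L at (0,2/3); v=(3,1)
4. t=2 → R at (6,8/3); v=(-3,1)
5. t=4/3 → T at (2,4); v=(-3,-1)
6. t=2/3 → L at (0,10/3); v=(3,-1)
7. t=2 → R at (6,4/3); v=(-3,-1)
8. t=4/3 → B at (2,0); v=(-3,1)

Final position: (2,0)
Wall sequence: RBLRTLRB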